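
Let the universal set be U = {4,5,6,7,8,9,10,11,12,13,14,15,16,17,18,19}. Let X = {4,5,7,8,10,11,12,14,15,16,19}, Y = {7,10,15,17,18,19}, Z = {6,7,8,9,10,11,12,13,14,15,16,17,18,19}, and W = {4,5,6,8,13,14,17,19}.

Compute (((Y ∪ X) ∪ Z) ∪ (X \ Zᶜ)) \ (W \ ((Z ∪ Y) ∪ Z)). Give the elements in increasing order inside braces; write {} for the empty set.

{6,7,8,9,10,11,12,13,14,15,16,17,18,19}

Y ∪ X = {4,5,7,8,10,11,12,14,15,16,17,18,19}
(Y ∪ X) ∪ Z = {4,5,6,7,8,9,10,11,12,13,14,15,16,17,18,19}
Zᶜ = {4,5}
X \ Zᶜ = {7,8,10,11,12,14,15,16,19}
((Y ∪ X) ∪ Z) ∪ (X \ Zᶜ) = {4,5,6,7,8,9,10,11,12,13,14,15,16,17,18,19}
Z ∪ Y = {6,7,8,9,10,11,12,13,14,15,16,17,18,19}
(Z ∪ Y) ∪ Z = {6,7,8,9,10,11,12,13,14,15,16,17,18,19}
W \ ((Z ∪ Y) ∪ Z) = {4,5}
(((Y ∪ X) ∪ Z) ∪ (X \ Zᶜ)) \ (W \ ((Z ∪ Y) ∪ Z)) = {6,7,8,9,10,11,12,13,14,15,16,17,18,19}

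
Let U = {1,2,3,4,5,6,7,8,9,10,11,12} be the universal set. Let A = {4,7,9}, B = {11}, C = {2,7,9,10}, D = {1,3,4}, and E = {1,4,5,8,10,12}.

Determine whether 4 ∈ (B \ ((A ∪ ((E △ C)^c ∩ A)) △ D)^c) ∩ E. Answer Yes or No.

4 ∈ E and 4 ∉ C, so 4 ∈ E △ C
4 ∉ (E △ C)^c since 4 ∈ (E △ C)
4 ∉ (E △ C)^c and 4 ∈ A, so 4 ∉ (E △ C)^c ∩ A
4 ∈ A and 4 ∉ ((E △ C)^c ∩ A), so 4 ∈ A ∪ ((E △ C)^c ∩ A)
4 ∈ (A ∪ ((E △ C)^c ∩ A)) and 4 ∈ D, so 4 ∉ (A ∪ ((E △ C)^c ∩ A)) △ D
4 ∈ ((A ∪ ((E △ C)^c ∩ A)) △ D)^c since 4 ∉ ((A ∪ ((E △ C)^c ∩ A)) △ D)
4 ∉ B and 4 ∈ ((A ∪ ((E △ C)^c ∩ A)) △ D)^c, so 4 ∉ B \ ((A ∪ ((E △ C)^c ∩ A)) △ D)^c
4 ∉ (B \ ((A ∪ ((E △ C)^c ∩ A)) △ D)^c) and 4 ∈ E, so 4 ∉ (B \ ((A ∪ ((E △ C)^c ∩ A)) △ D)^c) ∩ E

No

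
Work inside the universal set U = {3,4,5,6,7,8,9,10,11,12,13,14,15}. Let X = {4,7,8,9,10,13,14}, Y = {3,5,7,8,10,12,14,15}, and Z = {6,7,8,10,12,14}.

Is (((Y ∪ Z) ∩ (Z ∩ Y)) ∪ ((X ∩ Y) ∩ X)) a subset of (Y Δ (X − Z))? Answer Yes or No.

Y ∪ Z = {3,5,6,7,8,10,12,14,15}
Z ∩ Y = {7,8,10,12,14}
(Y ∪ Z) ∩ (Z ∩ Y) = {7,8,10,12,14}
X ∩ Y = {7,8,10,14}
(X ∩ Y) ∩ X = {7,8,10,14}
((Y ∪ Z) ∩ (Z ∩ Y)) ∪ ((X ∩ Y) ∩ X) = {7,8,10,12,14}
X − Z = {4,9,13}
Y Δ (X − Z) = {3,4,5,7,8,9,10,12,13,14,15}
Every element of {7,8,10,12,14} is in {3,4,5,7,8,9,10,12,13,14,15}, so ((Y ∪ Z) ∩ (Z ∩ Y)) ∪ ((X ∩ Y) ∩ X) ⊆ Y Δ (X − Z).

Yes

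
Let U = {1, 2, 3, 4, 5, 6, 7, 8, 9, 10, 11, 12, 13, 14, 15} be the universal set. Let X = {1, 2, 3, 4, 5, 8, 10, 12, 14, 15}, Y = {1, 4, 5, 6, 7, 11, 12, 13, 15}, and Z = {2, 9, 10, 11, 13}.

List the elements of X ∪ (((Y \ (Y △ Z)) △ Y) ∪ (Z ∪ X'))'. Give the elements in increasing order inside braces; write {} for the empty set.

Y △ Z = {1, 2, 4, 5, 6, 7, 9, 10, 12, 15}
Y \ (Y △ Z) = {11, 13}
(Y \ (Y △ Z)) △ Y = {1, 4, 5, 6, 7, 12, 15}
X' = {6, 7, 9, 11, 13}
Z ∪ X' = {2, 6, 7, 9, 10, 11, 13}
((Y \ (Y △ Z)) △ Y) ∪ (Z ∪ X') = {1, 2, 4, 5, 6, 7, 9, 10, 11, 12, 13, 15}
(((Y \ (Y △ Z)) △ Y) ∪ (Z ∪ X'))' = {3, 8, 14}
X ∪ (((Y \ (Y △ Z)) △ Y) ∪ (Z ∪ X'))' = {1, 2, 3, 4, 5, 8, 10, 12, 14, 15}

{1, 2, 3, 4, 5, 8, 10, 12, 14, 15}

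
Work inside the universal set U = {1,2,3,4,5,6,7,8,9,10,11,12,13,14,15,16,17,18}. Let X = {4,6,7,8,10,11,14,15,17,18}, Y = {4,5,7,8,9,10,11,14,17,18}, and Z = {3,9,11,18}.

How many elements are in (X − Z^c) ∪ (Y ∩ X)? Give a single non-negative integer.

8

Z^c = {1,2,4,5,6,7,8,10,12,13,14,15,16,17}
X − Z^c = {11,18}
Y ∩ X = {4,7,8,10,11,14,17,18}
(X − Z^c) ∪ (Y ∩ X) = {4,7,8,10,11,14,17,18}
|(X − Z^c) ∪ (Y ∩ X)| = 8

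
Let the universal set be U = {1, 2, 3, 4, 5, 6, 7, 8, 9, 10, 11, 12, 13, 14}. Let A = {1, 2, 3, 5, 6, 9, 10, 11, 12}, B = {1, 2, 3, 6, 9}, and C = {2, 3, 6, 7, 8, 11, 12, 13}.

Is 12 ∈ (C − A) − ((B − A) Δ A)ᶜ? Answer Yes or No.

12 ∈ C and 12 ∈ A, so 12 ∉ C − A
12 ∉ B and 12 ∈ A, so 12 ∉ B − A
12 ∉ (B − A) and 12 ∈ A, so 12 ∈ (B − A) Δ A
12 ∉ ((B − A) Δ A)ᶜ since 12 ∈ ((B − A) Δ A)
12 ∉ (C − A) and 12 ∉ ((B − A) Δ A)ᶜ, so 12 ∉ (C − A) − ((B − A) Δ A)ᶜ

No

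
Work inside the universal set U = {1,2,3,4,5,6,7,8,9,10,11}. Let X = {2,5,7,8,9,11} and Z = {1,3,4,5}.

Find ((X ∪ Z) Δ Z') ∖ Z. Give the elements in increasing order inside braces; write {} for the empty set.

X ∪ Z = {1,2,3,4,5,7,8,9,11}
Z' = {2,6,7,8,9,10,11}
(X ∪ Z) Δ Z' = {1,3,4,5,6,10}
((X ∪ Z) Δ Z') ∖ Z = {6,10}

{6,10}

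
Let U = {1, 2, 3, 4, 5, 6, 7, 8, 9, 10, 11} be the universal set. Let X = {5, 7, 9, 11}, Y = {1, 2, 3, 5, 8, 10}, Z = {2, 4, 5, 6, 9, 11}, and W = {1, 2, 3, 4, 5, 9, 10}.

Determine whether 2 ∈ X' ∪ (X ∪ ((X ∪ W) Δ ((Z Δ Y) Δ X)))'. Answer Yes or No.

2 ∉ X, so 2 ∈ X'
2 ∉ X and 2 ∈ W, so 2 ∈ X ∪ W
2 ∈ Z and 2 ∈ Y, so 2 ∉ Z Δ Y
2 ∉ (Z Δ Y) and 2 ∉ X, so 2 ∉ (Z Δ Y) Δ X
2 ∈ (X ∪ W) and 2 ∉ ((Z Δ Y) Δ X), so 2 ∈ (X ∪ W) Δ ((Z Δ Y) Δ X)
2 ∉ X and 2 ∈ ((X ∪ W) Δ ((Z Δ Y) Δ X)), so 2 ∈ X ∪ ((X ∪ W) Δ ((Z Δ Y) Δ X))
2 ∉ (X ∪ ((X ∪ W) Δ ((Z Δ Y) Δ X)))' since 2 ∈ (X ∪ ((X ∪ W) Δ ((Z Δ Y) Δ X)))
2 ∈ X' and 2 ∉ (X ∪ ((X ∪ W) Δ ((Z Δ Y) Δ X)))', so 2 ∈ X' ∪ (X ∪ ((X ∪ W) Δ ((Z Δ Y) Δ X)))'

Yes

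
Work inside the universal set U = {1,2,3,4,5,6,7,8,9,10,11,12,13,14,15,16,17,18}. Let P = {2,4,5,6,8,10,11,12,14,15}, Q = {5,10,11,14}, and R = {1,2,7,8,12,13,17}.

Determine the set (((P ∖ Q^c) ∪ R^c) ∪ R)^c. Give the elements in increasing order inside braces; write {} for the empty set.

Q^c = {1,2,3,4,6,7,8,9,12,13,15,16,17,18}
P ∖ Q^c = {5,10,11,14}
R^c = {3,4,5,6,9,10,11,14,15,16,18}
(P ∖ Q^c) ∪ R^c = {3,4,5,6,9,10,11,14,15,16,18}
((P ∖ Q^c) ∪ R^c) ∪ R = {1,2,3,4,5,6,7,8,9,10,11,12,13,14,15,16,17,18}
(((P ∖ Q^c) ∪ R^c) ∪ R)^c = {}

{}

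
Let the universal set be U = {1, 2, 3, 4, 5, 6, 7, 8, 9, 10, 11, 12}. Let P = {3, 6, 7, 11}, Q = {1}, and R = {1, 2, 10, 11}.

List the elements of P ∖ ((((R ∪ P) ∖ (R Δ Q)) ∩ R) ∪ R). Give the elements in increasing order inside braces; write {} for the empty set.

R ∪ P = {1, 2, 3, 6, 7, 10, 11}
R Δ Q = {2, 10, 11}
(R ∪ P) ∖ (R Δ Q) = {1, 3, 6, 7}
((R ∪ P) ∖ (R Δ Q)) ∩ R = {1}
(((R ∪ P) ∖ (R Δ Q)) ∩ R) ∪ R = {1, 2, 10, 11}
P ∖ ((((R ∪ P) ∖ (R Δ Q)) ∩ R) ∪ R) = {3, 6, 7}

{3, 6, 7}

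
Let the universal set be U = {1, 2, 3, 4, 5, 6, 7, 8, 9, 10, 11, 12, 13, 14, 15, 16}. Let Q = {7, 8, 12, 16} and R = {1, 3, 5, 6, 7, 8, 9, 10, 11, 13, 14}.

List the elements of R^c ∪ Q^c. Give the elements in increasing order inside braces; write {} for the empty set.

{1, 2, 3, 4, 5, 6, 9, 10, 11, 12, 13, 14, 15, 16}

R^c = {2, 4, 12, 15, 16}
Q^c = {1, 2, 3, 4, 5, 6, 9, 10, 11, 13, 14, 15}
R^c ∪ Q^c = {1, 2, 3, 4, 5, 6, 9, 10, 11, 12, 13, 14, 15, 16}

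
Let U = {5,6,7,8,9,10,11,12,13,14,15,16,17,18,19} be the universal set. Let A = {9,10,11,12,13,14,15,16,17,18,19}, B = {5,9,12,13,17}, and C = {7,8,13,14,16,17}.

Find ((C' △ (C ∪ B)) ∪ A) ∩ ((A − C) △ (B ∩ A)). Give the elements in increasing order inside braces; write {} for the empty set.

C' = {5,6,9,10,11,12,15,18,19}
C ∪ B = {5,7,8,9,12,13,14,16,17}
C' △ (C ∪ B) = {6,7,8,10,11,13,14,15,16,17,18,19}
(C' △ (C ∪ B)) ∪ A = {6,7,8,9,10,11,12,13,14,15,16,17,18,19}
A − C = {9,10,11,12,15,18,19}
B ∩ A = {9,12,13,17}
(A − C) △ (B ∩ A) = {10,11,13,15,17,18,19}
((C' △ (C ∪ B)) ∪ A) ∩ ((A − C) △ (B ∩ A)) = {10,11,13,15,17,18,19}

{10,11,13,15,17,18,19}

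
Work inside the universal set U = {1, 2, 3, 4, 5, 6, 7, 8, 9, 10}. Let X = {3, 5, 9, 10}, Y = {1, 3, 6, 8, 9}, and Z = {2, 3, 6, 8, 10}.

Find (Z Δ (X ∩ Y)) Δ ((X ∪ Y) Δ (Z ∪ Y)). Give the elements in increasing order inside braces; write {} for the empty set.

X ∩ Y = {3, 9}
Z Δ (X ∩ Y) = {2, 6, 8, 9, 10}
X ∪ Y = {1, 3, 5, 6, 8, 9, 10}
Z ∪ Y = {1, 2, 3, 6, 8, 9, 10}
(X ∪ Y) Δ (Z ∪ Y) = {2, 5}
(Z Δ (X ∩ Y)) Δ ((X ∪ Y) Δ (Z ∪ Y)) = {5, 6, 8, 9, 10}

{5, 6, 8, 9, 10}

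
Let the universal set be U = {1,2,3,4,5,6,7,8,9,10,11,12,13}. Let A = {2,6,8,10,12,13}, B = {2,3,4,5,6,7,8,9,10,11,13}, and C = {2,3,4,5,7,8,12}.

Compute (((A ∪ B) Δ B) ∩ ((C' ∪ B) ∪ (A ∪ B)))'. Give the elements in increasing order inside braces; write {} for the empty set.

{1,2,3,4,5,6,7,8,9,10,11,13}

A ∪ B = {2,3,4,5,6,7,8,9,10,11,12,13}
(A ∪ B) Δ B = {12}
C' = {1,6,9,10,11,13}
C' ∪ B = {1,2,3,4,5,6,7,8,9,10,11,13}
(C' ∪ B) ∪ (A ∪ B) = {1,2,3,4,5,6,7,8,9,10,11,12,13}
((A ∪ B) Δ B) ∩ ((C' ∪ B) ∪ (A ∪ B)) = {12}
(((A ∪ B) Δ B) ∩ ((C' ∪ B) ∪ (A ∪ B)))' = {1,2,3,4,5,6,7,8,9,10,11,13}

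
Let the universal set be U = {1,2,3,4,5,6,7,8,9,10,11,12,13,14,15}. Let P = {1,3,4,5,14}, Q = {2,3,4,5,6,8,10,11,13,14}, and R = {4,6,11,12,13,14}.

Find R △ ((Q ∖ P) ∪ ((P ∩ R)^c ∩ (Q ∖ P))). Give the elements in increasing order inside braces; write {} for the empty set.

Q ∖ P = {2,6,8,10,11,13}
P ∩ R = {4,14}
(P ∩ R)^c = {1,2,3,5,6,7,8,9,10,11,12,13,15}
(P ∩ R)^c ∩ (Q ∖ P) = {2,6,8,10,11,13}
(Q ∖ P) ∪ ((P ∩ R)^c ∩ (Q ∖ P)) = {2,6,8,10,11,13}
R △ ((Q ∖ P) ∪ ((P ∩ R)^c ∩ (Q ∖ P))) = {2,4,8,10,12,14}

{2,4,8,10,12,14}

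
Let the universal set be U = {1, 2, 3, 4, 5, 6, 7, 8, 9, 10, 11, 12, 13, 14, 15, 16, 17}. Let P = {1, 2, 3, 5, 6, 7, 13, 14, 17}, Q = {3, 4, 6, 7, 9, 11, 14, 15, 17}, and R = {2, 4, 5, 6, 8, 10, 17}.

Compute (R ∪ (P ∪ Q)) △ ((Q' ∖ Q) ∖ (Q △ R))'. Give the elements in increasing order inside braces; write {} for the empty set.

P ∪ Q = {1, 2, 3, 4, 5, 6, 7, 9, 11, 13, 14, 15, 17}
R ∪ (P ∪ Q) = {1, 2, 3, 4, 5, 6, 7, 8, 9, 10, 11, 13, 14, 15, 17}
Q' = {1, 2, 5, 8, 10, 12, 13, 16}
Q' ∖ Q = {1, 2, 5, 8, 10, 12, 13, 16}
Q △ R = {2, 3, 5, 7, 8, 9, 10, 11, 14, 15}
(Q' ∖ Q) ∖ (Q △ R) = {1, 12, 13, 16}
((Q' ∖ Q) ∖ (Q △ R))' = {2, 3, 4, 5, 6, 7, 8, 9, 10, 11, 14, 15, 17}
(R ∪ (P ∪ Q)) △ ((Q' ∖ Q) ∖ (Q △ R))' = {1, 13}

{1, 13}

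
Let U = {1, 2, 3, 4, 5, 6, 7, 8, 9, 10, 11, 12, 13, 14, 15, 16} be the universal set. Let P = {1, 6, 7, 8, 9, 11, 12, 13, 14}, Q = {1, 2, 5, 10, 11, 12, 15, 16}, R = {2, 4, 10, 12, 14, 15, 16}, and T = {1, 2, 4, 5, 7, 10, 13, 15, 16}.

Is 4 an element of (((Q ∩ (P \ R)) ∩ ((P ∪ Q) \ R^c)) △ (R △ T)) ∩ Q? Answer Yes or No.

4 ∉ P and 4 ∈ R, so 4 ∉ P \ R
4 ∉ Q and 4 ∉ (P \ R), so 4 ∉ Q ∩ (P \ R)
4 ∉ P and 4 ∉ Q, so 4 ∉ P ∪ Q
4 ∈ R, so 4 ∉ R^c
4 ∉ (P ∪ Q) and 4 ∉ R^c, so 4 ∉ (P ∪ Q) \ R^c
4 ∉ (Q ∩ (P \ R)) and 4 ∉ ((P ∪ Q) \ R^c), so 4 ∉ (Q ∩ (P \ R)) ∩ ((P ∪ Q) \ R^c)
4 ∈ R and 4 ∈ T, so 4 ∉ R △ T
4 ∉ ((Q ∩ (P \ R)) ∩ ((P ∪ Q) \ R^c)) and 4 ∉ (R △ T), so 4 ∉ ((Q ∩ (P \ R)) ∩ ((P ∪ Q) \ R^c)) △ (R △ T)
4 ∉ (((Q ∩ (P \ R)) ∩ ((P ∪ Q) \ R^c)) △ (R △ T)) and 4 ∉ Q, so 4 ∉ (((Q ∩ (P \ R)) ∩ ((P ∪ Q) \ R^c)) △ (R △ T)) ∩ Q

No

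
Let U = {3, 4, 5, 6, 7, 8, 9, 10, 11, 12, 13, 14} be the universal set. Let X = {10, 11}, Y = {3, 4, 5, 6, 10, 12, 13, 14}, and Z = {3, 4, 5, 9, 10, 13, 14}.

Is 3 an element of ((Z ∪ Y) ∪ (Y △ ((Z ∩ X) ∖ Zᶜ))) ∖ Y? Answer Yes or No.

3 ∈ Z and 3 ∈ Y, so 3 ∈ Z ∪ Y
3 ∈ Z and 3 ∉ X, so 3 ∉ Z ∩ X
3 ∈ Z, so 3 ∉ Zᶜ
3 ∉ (Z ∩ X) and 3 ∉ Zᶜ, so 3 ∉ (Z ∩ X) ∖ Zᶜ
3 ∈ Y and 3 ∉ ((Z ∩ X) ∖ Zᶜ), so 3 ∈ Y △ ((Z ∩ X) ∖ Zᶜ)
3 ∈ (Z ∪ Y) and 3 ∈ (Y △ ((Z ∩ X) ∖ Zᶜ)), so 3 ∈ (Z ∪ Y) ∪ (Y △ ((Z ∩ X) ∖ Zᶜ))
3 ∈ ((Z ∪ Y) ∪ (Y △ ((Z ∩ X) ∖ Zᶜ))) and 3 ∈ Y, so 3 ∉ ((Z ∪ Y) ∪ (Y △ ((Z ∩ X) ∖ Zᶜ))) ∖ Y

No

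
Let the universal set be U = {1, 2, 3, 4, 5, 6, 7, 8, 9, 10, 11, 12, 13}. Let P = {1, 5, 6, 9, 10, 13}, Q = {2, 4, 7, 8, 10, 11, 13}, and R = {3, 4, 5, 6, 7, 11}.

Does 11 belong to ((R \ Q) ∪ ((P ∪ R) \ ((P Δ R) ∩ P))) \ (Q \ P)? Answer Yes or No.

11 ∈ R and 11 ∈ Q, so 11 ∉ R \ Q
11 ∉ P and 11 ∈ R, so 11 ∈ P ∪ R
11 ∉ P and 11 ∈ R, so 11 ∈ P Δ R
11 ∈ (P Δ R) and 11 ∉ P, so 11 ∉ (P Δ R) ∩ P
11 ∈ (P ∪ R) and 11 ∉ ((P Δ R) ∩ P), so 11 ∈ (P ∪ R) \ ((P Δ R) ∩ P)
11 ∉ (R \ Q) and 11 ∈ ((P ∪ R) \ ((P Δ R) ∩ P)), so 11 ∈ (R \ Q) ∪ ((P ∪ R) \ ((P Δ R) ∩ P))
11 ∈ Q and 11 ∉ P, so 11 ∈ Q \ P
11 ∈ ((R \ Q) ∪ ((P ∪ R) \ ((P Δ R) ∩ P))) and 11 ∈ (Q \ P), so 11 ∉ ((R \ Q) ∪ ((P ∪ R) \ ((P Δ R) ∩ P))) \ (Q \ P)

No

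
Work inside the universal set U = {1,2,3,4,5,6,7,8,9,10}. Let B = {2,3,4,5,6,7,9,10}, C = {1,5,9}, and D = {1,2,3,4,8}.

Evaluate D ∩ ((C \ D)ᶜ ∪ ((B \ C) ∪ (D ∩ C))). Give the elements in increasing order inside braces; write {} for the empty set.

{1,2,3,4,8}

C \ D = {5,9}
(C \ D)ᶜ = {1,2,3,4,6,7,8,10}
B \ C = {2,3,4,6,7,10}
D ∩ C = {1}
(B \ C) ∪ (D ∩ C) = {1,2,3,4,6,7,10}
(C \ D)ᶜ ∪ ((B \ C) ∪ (D ∩ C)) = {1,2,3,4,6,7,8,10}
D ∩ ((C \ D)ᶜ ∪ ((B \ C) ∪ (D ∩ C))) = {1,2,3,4,8}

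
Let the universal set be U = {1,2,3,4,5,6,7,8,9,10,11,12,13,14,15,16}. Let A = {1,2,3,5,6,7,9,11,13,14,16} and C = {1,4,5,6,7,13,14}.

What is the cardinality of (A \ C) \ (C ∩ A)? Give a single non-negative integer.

5

A \ C = {2,3,9,11,16}
C ∩ A = {1,5,6,7,13,14}
(A \ C) \ (C ∩ A) = {2,3,9,11,16}
|(A \ C) \ (C ∩ A)| = 5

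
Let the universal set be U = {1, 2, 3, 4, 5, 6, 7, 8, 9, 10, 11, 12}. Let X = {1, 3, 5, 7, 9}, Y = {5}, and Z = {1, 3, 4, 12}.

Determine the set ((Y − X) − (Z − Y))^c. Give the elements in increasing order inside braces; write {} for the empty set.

{1, 2, 3, 4, 5, 6, 7, 8, 9, 10, 11, 12}

Y − X = {}
Z − Y = {1, 3, 4, 12}
(Y − X) − (Z − Y) = {}
((Y − X) − (Z − Y))^c = {1, 2, 3, 4, 5, 6, 7, 8, 9, 10, 11, 12}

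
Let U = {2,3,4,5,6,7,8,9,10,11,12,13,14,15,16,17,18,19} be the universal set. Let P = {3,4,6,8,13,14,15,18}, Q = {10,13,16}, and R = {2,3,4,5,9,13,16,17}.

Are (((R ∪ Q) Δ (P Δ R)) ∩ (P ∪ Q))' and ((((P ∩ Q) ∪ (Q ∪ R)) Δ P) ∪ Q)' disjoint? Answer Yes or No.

No

R ∪ Q = {2,3,4,5,9,10,13,16,17}
P Δ R = {2,5,6,8,9,14,15,16,17,18}
(R ∪ Q) Δ (P Δ R) = {3,4,6,8,10,13,14,15,18}
P ∪ Q = {3,4,6,8,10,13,14,15,16,18}
((R ∪ Q) Δ (P Δ R)) ∩ (P ∪ Q) = {3,4,6,8,10,13,14,15,18}
(((R ∪ Q) Δ (P Δ R)) ∩ (P ∪ Q))' = {2,5,7,9,11,12,16,17,19}
P ∩ Q = {13}
Q ∪ R = {2,3,4,5,9,10,13,16,17}
(P ∩ Q) ∪ (Q ∪ R) = {2,3,4,5,9,10,13,16,17}
((P ∩ Q) ∪ (Q ∪ R)) Δ P = {2,5,6,8,9,10,14,15,16,17,18}
(((P ∩ Q) ∪ (Q ∪ R)) Δ P) ∪ Q = {2,5,6,8,9,10,13,14,15,16,17,18}
((((P ∩ Q) ∪ (Q ∪ R)) Δ P) ∪ Q)' = {3,4,7,11,12,19}
7 lies in both, so they are not disjoint.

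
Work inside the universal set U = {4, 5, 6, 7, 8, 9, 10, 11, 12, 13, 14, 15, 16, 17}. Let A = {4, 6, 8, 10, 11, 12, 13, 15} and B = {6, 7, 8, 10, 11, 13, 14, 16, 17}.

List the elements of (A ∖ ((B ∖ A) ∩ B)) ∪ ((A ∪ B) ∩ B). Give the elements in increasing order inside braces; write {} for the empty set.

B ∖ A = {7, 14, 16, 17}
(B ∖ A) ∩ B = {7, 14, 16, 17}
A ∖ ((B ∖ A) ∩ B) = {4, 6, 8, 10, 11, 12, 13, 15}
A ∪ B = {4, 6, 7, 8, 10, 11, 12, 13, 14, 15, 16, 17}
(A ∪ B) ∩ B = {6, 7, 8, 10, 11, 13, 14, 16, 17}
(A ∖ ((B ∖ A) ∩ B)) ∪ ((A ∪ B) ∩ B) = {4, 6, 7, 8, 10, 11, 12, 13, 14, 15, 16, 17}

{4, 6, 7, 8, 10, 11, 12, 13, 14, 15, 16, 17}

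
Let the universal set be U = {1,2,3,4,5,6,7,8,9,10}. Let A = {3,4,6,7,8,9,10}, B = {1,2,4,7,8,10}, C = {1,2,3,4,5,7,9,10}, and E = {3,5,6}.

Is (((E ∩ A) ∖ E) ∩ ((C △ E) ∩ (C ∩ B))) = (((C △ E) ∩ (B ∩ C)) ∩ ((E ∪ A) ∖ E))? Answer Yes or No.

E ∩ A = {3,6}
(E ∩ A) ∖ E = {}
C △ E = {1,2,4,6,7,9,10}
C ∩ B = {1,2,4,7,10}
(C △ E) ∩ (C ∩ B) = {1,2,4,7,10}
((E ∩ A) ∖ E) ∩ ((C △ E) ∩ (C ∩ B)) = {}
B ∩ C = {1,2,4,7,10}
(C △ E) ∩ (B ∩ C) = {1,2,4,7,10}
E ∪ A = {3,4,5,6,7,8,9,10}
(E ∪ A) ∖ E = {4,7,8,9,10}
((C △ E) ∩ (B ∩ C)) ∩ ((E ∪ A) ∖ E) = {4,7,10}
4 ∈ ((C △ E) ∩ (B ∩ C)) ∩ ((E ∪ A) ∖ E) but 4 ∉ ((E ∩ A) ∖ E) ∩ ((C △ E) ∩ (C ∩ B)), so they differ.

No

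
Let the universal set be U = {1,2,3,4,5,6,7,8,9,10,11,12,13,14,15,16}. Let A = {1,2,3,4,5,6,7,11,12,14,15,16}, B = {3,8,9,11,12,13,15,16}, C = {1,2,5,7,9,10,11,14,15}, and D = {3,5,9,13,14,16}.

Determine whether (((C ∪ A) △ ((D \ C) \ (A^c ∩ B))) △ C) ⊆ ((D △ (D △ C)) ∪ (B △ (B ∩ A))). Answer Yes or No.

No

C ∪ A = {1,2,3,4,5,6,7,9,10,11,12,14,15,16}
D \ C = {3,13,16}
A^c = {8,9,10,13}
A^c ∩ B = {8,9,13}
(D \ C) \ (A^c ∩ B) = {3,16}
(C ∪ A) △ ((D \ C) \ (A^c ∩ B)) = {1,2,4,5,6,7,9,10,11,12,14,15}
((C ∪ A) △ ((D \ C) \ (A^c ∩ B))) △ C = {4,6,12}
D △ C = {1,2,3,7,10,11,13,15,16}
D △ (D △ C) = {1,2,5,7,9,10,11,14,15}
B ∩ A = {3,11,12,15,16}
B △ (B ∩ A) = {8,9,13}
(D △ (D △ C)) ∪ (B △ (B ∩ A)) = {1,2,5,7,8,9,10,11,13,14,15}
4 ∈ ((C ∪ A) △ ((D \ C) \ (A^c ∩ B))) △ C but 4 ∉ (D △ (D △ C)) ∪ (B △ (B ∩ A)), so the inclusion fails.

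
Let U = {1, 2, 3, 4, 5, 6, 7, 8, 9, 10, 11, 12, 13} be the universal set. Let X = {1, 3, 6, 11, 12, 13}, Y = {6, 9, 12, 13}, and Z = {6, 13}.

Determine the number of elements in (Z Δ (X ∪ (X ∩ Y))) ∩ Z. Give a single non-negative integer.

X ∩ Y = {6, 12, 13}
X ∪ (X ∩ Y) = {1, 3, 6, 11, 12, 13}
Z Δ (X ∪ (X ∩ Y)) = {1, 3, 11, 12}
(Z Δ (X ∪ (X ∩ Y))) ∩ Z = {}
|(Z Δ (X ∪ (X ∩ Y))) ∩ Z| = 0

0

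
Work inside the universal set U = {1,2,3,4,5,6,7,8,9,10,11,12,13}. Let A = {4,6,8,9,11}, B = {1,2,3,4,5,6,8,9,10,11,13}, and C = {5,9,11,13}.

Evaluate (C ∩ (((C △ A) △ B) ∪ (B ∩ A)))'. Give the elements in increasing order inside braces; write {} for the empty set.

{1,2,3,4,5,6,7,8,10,12,13}

C △ A = {4,5,6,8,13}
(C △ A) △ B = {1,2,3,9,10,11}
B ∩ A = {4,6,8,9,11}
((C △ A) △ B) ∪ (B ∩ A) = {1,2,3,4,6,8,9,10,11}
C ∩ (((C △ A) △ B) ∪ (B ∩ A)) = {9,11}
(C ∩ (((C △ A) △ B) ∪ (B ∩ A)))' = {1,2,3,4,5,6,7,8,10,12,13}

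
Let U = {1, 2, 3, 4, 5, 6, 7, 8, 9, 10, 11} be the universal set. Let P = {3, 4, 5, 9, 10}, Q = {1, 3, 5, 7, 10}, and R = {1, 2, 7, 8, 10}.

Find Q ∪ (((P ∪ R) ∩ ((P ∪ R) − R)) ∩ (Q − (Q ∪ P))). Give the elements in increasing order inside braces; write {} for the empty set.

P ∪ R = {1, 2, 3, 4, 5, 7, 8, 9, 10}
(P ∪ R) − R = {3, 4, 5, 9}
(P ∪ R) ∩ ((P ∪ R) − R) = {3, 4, 5, 9}
Q ∪ P = {1, 3, 4, 5, 7, 9, 10}
Q − (Q ∪ P) = {}
((P ∪ R) ∩ ((P ∪ R) − R)) ∩ (Q − (Q ∪ P)) = {}
Q ∪ (((P ∪ R) ∩ ((P ∪ R) − R)) ∩ (Q − (Q ∪ P))) = {1, 3, 5, 7, 10}

{1, 3, 5, 7, 10}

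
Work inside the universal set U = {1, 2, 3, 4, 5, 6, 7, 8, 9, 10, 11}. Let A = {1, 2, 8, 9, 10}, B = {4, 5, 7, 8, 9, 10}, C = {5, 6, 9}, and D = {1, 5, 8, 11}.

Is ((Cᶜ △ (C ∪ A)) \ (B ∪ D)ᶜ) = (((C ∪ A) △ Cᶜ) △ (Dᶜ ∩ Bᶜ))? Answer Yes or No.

No

Cᶜ = {1, 2, 3, 4, 7, 8, 10, 11}
C ∪ A = {1, 2, 5, 6, 8, 9, 10}
Cᶜ △ (C ∪ A) = {3, 4, 5, 6, 7, 9, 11}
B ∪ D = {1, 4, 5, 7, 8, 9, 10, 11}
(B ∪ D)ᶜ = {2, 3, 6}
(Cᶜ △ (C ∪ A)) \ (B ∪ D)ᶜ = {4, 5, 7, 9, 11}
(C ∪ A) △ Cᶜ = {3, 4, 5, 6, 7, 9, 11}
Dᶜ = {2, 3, 4, 6, 7, 9, 10}
Bᶜ = {1, 2, 3, 6, 11}
Dᶜ ∩ Bᶜ = {2, 3, 6}
((C ∪ A) △ Cᶜ) △ (Dᶜ ∩ Bᶜ) = {2, 4, 5, 7, 9, 11}
2 ∈ ((C ∪ A) △ Cᶜ) △ (Dᶜ ∩ Bᶜ) but 2 ∉ (Cᶜ △ (C ∪ A)) \ (B ∪ D)ᶜ, so they differ.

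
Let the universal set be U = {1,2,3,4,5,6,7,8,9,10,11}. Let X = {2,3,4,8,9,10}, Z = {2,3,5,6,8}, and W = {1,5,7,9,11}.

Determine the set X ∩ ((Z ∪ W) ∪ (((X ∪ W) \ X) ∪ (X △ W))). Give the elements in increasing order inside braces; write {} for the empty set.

Z ∪ W = {1,2,3,5,6,7,8,9,11}
X ∪ W = {1,2,3,4,5,7,8,9,10,11}
(X ∪ W) \ X = {1,5,7,11}
X △ W = {1,2,3,4,5,7,8,10,11}
((X ∪ W) \ X) ∪ (X △ W) = {1,2,3,4,5,7,8,10,11}
(Z ∪ W) ∪ (((X ∪ W) \ X) ∪ (X △ W)) = {1,2,3,4,5,6,7,8,9,10,11}
X ∩ ((Z ∪ W) ∪ (((X ∪ W) \ X) ∪ (X △ W))) = {2,3,4,8,9,10}

{2,3,4,8,9,10}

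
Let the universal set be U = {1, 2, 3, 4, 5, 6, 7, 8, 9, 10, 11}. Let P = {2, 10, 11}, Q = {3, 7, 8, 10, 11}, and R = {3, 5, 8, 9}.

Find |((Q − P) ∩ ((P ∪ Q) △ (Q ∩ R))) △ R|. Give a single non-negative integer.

Q − P = {3, 7, 8}
P ∪ Q = {2, 3, 7, 8, 10, 11}
Q ∩ R = {3, 8}
(P ∪ Q) △ (Q ∩ R) = {2, 7, 10, 11}
(Q − P) ∩ ((P ∪ Q) △ (Q ∩ R)) = {7}
((Q − P) ∩ ((P ∪ Q) △ (Q ∩ R))) △ R = {3, 5, 7, 8, 9}
|((Q − P) ∩ ((P ∪ Q) △ (Q ∩ R))) △ R| = 5

5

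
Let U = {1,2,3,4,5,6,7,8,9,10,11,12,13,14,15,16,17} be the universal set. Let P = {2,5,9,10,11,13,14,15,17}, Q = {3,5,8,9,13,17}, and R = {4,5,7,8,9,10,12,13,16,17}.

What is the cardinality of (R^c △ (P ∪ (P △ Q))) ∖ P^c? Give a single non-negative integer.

5

R^c = {1,2,3,6,11,14,15}
P △ Q = {2,3,8,10,11,14,15}
P ∪ (P △ Q) = {2,3,5,8,9,10,11,13,14,15,17}
R^c △ (P ∪ (P △ Q)) = {1,5,6,8,9,10,13,17}
P^c = {1,3,4,6,7,8,12,16}
(R^c △ (P ∪ (P △ Q))) ∖ P^c = {5,9,10,13,17}
|(R^c △ (P ∪ (P △ Q))) ∖ P^c| = 5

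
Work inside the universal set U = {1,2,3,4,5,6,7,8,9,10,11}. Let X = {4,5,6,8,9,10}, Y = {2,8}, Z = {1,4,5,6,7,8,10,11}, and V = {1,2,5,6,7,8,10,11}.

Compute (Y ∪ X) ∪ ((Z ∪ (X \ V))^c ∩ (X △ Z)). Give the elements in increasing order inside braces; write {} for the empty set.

Y ∪ X = {2,4,5,6,8,9,10}
X \ V = {4,9}
Z ∪ (X \ V) = {1,4,5,6,7,8,9,10,11}
(Z ∪ (X \ V))^c = {2,3}
X △ Z = {1,7,9,11}
(Z ∪ (X \ V))^c ∩ (X △ Z) = {}
(Y ∪ X) ∪ ((Z ∪ (X \ V))^c ∩ (X △ Z)) = {2,4,5,6,8,9,10}

{2,4,5,6,8,9,10}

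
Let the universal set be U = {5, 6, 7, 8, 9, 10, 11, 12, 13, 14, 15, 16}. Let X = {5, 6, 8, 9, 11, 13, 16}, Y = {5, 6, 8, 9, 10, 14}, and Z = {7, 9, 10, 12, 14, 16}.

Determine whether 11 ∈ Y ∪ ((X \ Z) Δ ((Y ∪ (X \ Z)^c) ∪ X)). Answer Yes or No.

11 ∈ X and 11 ∉ Z, so 11 ∈ X \ Z
11 ∈ X and 11 ∉ Z, so 11 ∈ X \ Z
11 ∉ (X \ Z)^c since 11 ∈ (X \ Z)
11 ∉ Y and 11 ∉ (X \ Z)^c, so 11 ∉ Y ∪ (X \ Z)^c
11 ∉ (Y ∪ (X \ Z)^c) and 11 ∈ X, so 11 ∈ (Y ∪ (X \ Z)^c) ∪ X
11 ∈ (X \ Z) and 11 ∈ ((Y ∪ (X \ Z)^c) ∪ X), so 11 ∉ (X \ Z) Δ ((Y ∪ (X \ Z)^c) ∪ X)
11 ∉ Y and 11 ∉ ((X \ Z) Δ ((Y ∪ (X \ Z)^c) ∪ X)), so 11 ∉ Y ∪ ((X \ Z) Δ ((Y ∪ (X \ Z)^c) ∪ X))

No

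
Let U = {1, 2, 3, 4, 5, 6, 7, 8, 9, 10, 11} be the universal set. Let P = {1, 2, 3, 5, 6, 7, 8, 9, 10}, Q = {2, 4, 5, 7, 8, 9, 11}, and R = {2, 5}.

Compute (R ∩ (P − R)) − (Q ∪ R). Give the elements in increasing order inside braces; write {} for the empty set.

P − R = {1, 3, 6, 7, 8, 9, 10}
R ∩ (P − R) = {}
Q ∪ R = {2, 4, 5, 7, 8, 9, 11}
(R ∩ (P − R)) − (Q ∪ R) = {}

{}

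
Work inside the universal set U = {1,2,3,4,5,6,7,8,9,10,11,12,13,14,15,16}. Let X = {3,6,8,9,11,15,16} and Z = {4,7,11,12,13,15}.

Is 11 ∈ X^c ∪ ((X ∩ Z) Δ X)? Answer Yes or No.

11 ∈ X, so 11 ∉ X^c
11 ∈ X and 11 ∈ Z, so 11 ∈ X ∩ Z
11 ∈ (X ∩ Z) and 11 ∈ X, so 11 ∉ (X ∩ Z) Δ X
11 ∉ X^c and 11 ∉ ((X ∩ Z) Δ X), so 11 ∉ X^c ∪ ((X ∩ Z) Δ X)

No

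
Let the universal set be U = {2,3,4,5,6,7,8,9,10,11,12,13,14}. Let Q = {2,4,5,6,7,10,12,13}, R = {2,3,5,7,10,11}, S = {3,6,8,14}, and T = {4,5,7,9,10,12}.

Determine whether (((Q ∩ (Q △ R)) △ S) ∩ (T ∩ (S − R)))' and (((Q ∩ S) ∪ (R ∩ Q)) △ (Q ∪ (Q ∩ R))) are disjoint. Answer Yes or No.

Q △ R = {3,4,6,11,12,13}
Q ∩ (Q △ R) = {4,6,12,13}
(Q ∩ (Q △ R)) △ S = {3,4,8,12,13,14}
S − R = {6,8,14}
T ∩ (S − R) = {}
((Q ∩ (Q △ R)) △ S) ∩ (T ∩ (S − R)) = {}
(((Q ∩ (Q △ R)) △ S) ∩ (T ∩ (S − R)))' = {2,3,4,5,6,7,8,9,10,11,12,13,14}
Q ∩ S = {6}
R ∩ Q = {2,5,7,10}
(Q ∩ S) ∪ (R ∩ Q) = {2,5,6,7,10}
Q ∩ R = {2,5,7,10}
Q ∪ (Q ∩ R) = {2,4,5,6,7,10,12,13}
((Q ∩ S) ∪ (R ∩ Q)) △ (Q ∪ (Q ∩ R)) = {4,12,13}
4 lies in both, so they are not disjoint.

No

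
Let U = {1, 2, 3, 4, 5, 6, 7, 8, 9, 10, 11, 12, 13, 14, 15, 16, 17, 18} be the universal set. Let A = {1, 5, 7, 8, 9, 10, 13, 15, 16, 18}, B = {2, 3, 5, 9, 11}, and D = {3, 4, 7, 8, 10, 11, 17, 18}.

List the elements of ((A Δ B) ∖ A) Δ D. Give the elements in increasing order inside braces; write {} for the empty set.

{2, 4, 7, 8, 10, 17, 18}

A Δ B = {1, 2, 3, 7, 8, 10, 11, 13, 15, 16, 18}
(A Δ B) ∖ A = {2, 3, 11}
((A Δ B) ∖ A) Δ D = {2, 4, 7, 8, 10, 17, 18}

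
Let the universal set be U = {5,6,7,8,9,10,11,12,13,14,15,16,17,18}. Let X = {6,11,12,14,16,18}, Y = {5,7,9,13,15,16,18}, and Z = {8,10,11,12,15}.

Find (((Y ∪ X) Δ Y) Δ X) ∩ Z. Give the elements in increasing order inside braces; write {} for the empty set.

{}

Y ∪ X = {5,6,7,9,11,12,13,14,15,16,18}
(Y ∪ X) Δ Y = {6,11,12,14}
((Y ∪ X) Δ Y) Δ X = {16,18}
(((Y ∪ X) Δ Y) Δ X) ∩ Z = {}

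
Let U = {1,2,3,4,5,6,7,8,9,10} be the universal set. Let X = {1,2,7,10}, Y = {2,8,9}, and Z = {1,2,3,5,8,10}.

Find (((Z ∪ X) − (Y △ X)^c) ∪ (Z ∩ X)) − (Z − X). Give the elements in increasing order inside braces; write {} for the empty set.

Z ∪ X = {1,2,3,5,7,8,10}
Y △ X = {1,7,8,9,10}
(Y △ X)^c = {2,3,4,5,6}
(Z ∪ X) − (Y △ X)^c = {1,7,8,10}
Z ∩ X = {1,2,10}
((Z ∪ X) − (Y △ X)^c) ∪ (Z ∩ X) = {1,2,7,8,10}
Z − X = {3,5,8}
(((Z ∪ X) − (Y △ X)^c) ∪ (Z ∩ X)) − (Z − X) = {1,2,7,10}

{1,2,7,10}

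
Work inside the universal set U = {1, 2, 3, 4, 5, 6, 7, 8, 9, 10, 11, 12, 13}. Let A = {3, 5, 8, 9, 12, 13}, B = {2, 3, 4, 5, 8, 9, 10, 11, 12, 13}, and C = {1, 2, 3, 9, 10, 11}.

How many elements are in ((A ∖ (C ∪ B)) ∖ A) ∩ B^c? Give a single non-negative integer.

0

C ∪ B = {1, 2, 3, 4, 5, 8, 9, 10, 11, 12, 13}
A ∖ (C ∪ B) = {}
(A ∖ (C ∪ B)) ∖ A = {}
B^c = {1, 6, 7}
((A ∖ (C ∪ B)) ∖ A) ∩ B^c = {}
|((A ∖ (C ∪ B)) ∖ A) ∩ B^c| = 0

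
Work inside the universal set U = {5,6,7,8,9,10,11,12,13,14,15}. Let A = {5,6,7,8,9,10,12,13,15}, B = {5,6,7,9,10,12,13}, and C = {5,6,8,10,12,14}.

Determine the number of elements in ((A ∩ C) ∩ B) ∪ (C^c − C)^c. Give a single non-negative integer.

6

A ∩ C = {5,6,8,10,12}
(A ∩ C) ∩ B = {5,6,10,12}
C^c = {7,9,11,13,15}
C^c − C = {7,9,11,13,15}
(C^c − C)^c = {5,6,8,10,12,14}
((A ∩ C) ∩ B) ∪ (C^c − C)^c = {5,6,8,10,12,14}
|((A ∩ C) ∩ B) ∪ (C^c − C)^c| = 6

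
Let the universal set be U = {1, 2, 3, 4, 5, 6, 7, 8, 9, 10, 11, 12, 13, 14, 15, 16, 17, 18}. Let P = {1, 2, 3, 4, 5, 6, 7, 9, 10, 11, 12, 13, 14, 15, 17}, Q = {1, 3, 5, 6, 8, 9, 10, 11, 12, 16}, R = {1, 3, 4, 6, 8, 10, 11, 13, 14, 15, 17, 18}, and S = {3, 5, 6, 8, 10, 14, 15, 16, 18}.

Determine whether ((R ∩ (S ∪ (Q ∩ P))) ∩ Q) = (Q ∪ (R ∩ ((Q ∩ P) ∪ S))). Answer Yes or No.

Q ∩ P = {1, 3, 5, 6, 9, 10, 11, 12}
S ∪ (Q ∩ P) = {1, 3, 5, 6, 8, 9, 10, 11, 12, 14, 15, 16, 18}
R ∩ (S ∪ (Q ∩ P)) = {1, 3, 6, 8, 10, 11, 14, 15, 18}
(R ∩ (S ∪ (Q ∩ P))) ∩ Q = {1, 3, 6, 8, 10, 11}
(Q ∩ P) ∪ S = {1, 3, 5, 6, 8, 9, 10, 11, 12, 14, 15, 16, 18}
R ∩ ((Q ∩ P) ∪ S) = {1, 3, 6, 8, 10, 11, 14, 15, 18}
Q ∪ (R ∩ ((Q ∩ P) ∪ S)) = {1, 3, 5, 6, 8, 9, 10, 11, 12, 14, 15, 16, 18}
5 ∈ Q ∪ (R ∩ ((Q ∩ P) ∪ S)) but 5 ∉ (R ∩ (S ∪ (Q ∩ P))) ∩ Q, so they differ.

No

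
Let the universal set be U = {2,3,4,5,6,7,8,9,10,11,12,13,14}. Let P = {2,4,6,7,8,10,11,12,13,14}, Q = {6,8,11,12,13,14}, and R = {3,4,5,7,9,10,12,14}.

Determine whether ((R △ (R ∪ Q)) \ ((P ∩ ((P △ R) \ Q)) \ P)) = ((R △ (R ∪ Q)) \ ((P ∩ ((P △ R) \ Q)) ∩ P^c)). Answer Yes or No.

R ∪ Q = {3,4,5,6,7,8,9,10,11,12,13,14}
R △ (R ∪ Q) = {6,8,11,13}
P △ R = {2,3,5,6,8,9,11,13}
(P △ R) \ Q = {2,3,5,9}
P ∩ ((P △ R) \ Q) = {2}
(P ∩ ((P △ R) \ Q)) \ P = {}
(R △ (R ∪ Q)) \ ((P ∩ ((P △ R) \ Q)) \ P) = {6,8,11,13}
P^c = {3,5,9}
(P ∩ ((P △ R) \ Q)) ∩ P^c = {}
(R △ (R ∪ Q)) \ ((P ∩ ((P △ R) \ Q)) ∩ P^c) = {6,8,11,13}
Both equal {6,8,11,13}, so (R △ (R ∪ Q)) \ ((P ∩ ((P △ R) \ Q)) \ P) = (R △ (R ∪ Q)) \ ((P ∩ ((P △ R) \ Q)) ∩ P^c).

Yes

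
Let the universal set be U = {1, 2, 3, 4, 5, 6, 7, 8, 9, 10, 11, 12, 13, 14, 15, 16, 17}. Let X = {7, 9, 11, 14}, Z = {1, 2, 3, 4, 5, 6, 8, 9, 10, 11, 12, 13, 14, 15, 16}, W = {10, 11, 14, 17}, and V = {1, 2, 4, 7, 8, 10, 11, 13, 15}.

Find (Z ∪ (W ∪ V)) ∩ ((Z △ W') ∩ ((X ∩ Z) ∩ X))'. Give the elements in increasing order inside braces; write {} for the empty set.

{1, 2, 3, 4, 5, 6, 7, 8, 9, 10, 12, 13, 15, 16, 17}

W ∪ V = {1, 2, 4, 7, 8, 10, 11, 13, 14, 15, 17}
Z ∪ (W ∪ V) = {1, 2, 3, 4, 5, 6, 7, 8, 9, 10, 11, 12, 13, 14, 15, 16, 17}
W' = {1, 2, 3, 4, 5, 6, 7, 8, 9, 12, 13, 15, 16}
Z △ W' = {7, 10, 11, 14}
X ∩ Z = {9, 11, 14}
(X ∩ Z) ∩ X = {9, 11, 14}
(Z △ W') ∩ ((X ∩ Z) ∩ X) = {11, 14}
((Z △ W') ∩ ((X ∩ Z) ∩ X))' = {1, 2, 3, 4, 5, 6, 7, 8, 9, 10, 12, 13, 15, 16, 17}
(Z ∪ (W ∪ V)) ∩ ((Z △ W') ∩ ((X ∩ Z) ∩ X))' = {1, 2, 3, 4, 5, 6, 7, 8, 9, 10, 12, 13, 15, 16, 17}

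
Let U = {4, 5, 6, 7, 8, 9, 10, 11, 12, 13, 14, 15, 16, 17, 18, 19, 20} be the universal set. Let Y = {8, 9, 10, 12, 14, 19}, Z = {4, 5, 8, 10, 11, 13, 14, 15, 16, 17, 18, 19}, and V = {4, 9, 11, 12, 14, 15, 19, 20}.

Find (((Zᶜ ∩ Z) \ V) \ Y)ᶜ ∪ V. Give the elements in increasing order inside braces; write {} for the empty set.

{4, 5, 6, 7, 8, 9, 10, 11, 12, 13, 14, 15, 16, 17, 18, 19, 20}

Zᶜ = {6, 7, 9, 12, 20}
Zᶜ ∩ Z = {}
(Zᶜ ∩ Z) \ V = {}
((Zᶜ ∩ Z) \ V) \ Y = {}
(((Zᶜ ∩ Z) \ V) \ Y)ᶜ = {4, 5, 6, 7, 8, 9, 10, 11, 12, 13, 14, 15, 16, 17, 18, 19, 20}
(((Zᶜ ∩ Z) \ V) \ Y)ᶜ ∪ V = {4, 5, 6, 7, 8, 9, 10, 11, 12, 13, 14, 15, 16, 17, 18, 19, 20}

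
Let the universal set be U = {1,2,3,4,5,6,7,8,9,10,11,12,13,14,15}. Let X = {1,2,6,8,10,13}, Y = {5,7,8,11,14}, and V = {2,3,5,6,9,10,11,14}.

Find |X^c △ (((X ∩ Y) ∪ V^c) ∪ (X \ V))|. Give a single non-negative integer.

X^c = {3,4,5,7,9,11,12,14,15}
X ∩ Y = {8}
V^c = {1,4,7,8,12,13,15}
(X ∩ Y) ∪ V^c = {1,4,7,8,12,13,15}
X \ V = {1,8,13}
((X ∩ Y) ∪ V^c) ∪ (X \ V) = {1,4,7,8,12,13,15}
X^c △ (((X ∩ Y) ∪ V^c) ∪ (X \ V)) = {1,3,5,8,9,11,13,14}
|X^c △ (((X ∩ Y) ∪ V^c) ∪ (X \ V))| = 8

8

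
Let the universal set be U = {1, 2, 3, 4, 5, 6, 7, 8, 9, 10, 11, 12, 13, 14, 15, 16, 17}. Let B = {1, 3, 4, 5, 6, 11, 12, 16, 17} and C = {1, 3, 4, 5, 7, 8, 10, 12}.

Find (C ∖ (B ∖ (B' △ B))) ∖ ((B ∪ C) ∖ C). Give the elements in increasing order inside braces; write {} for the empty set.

{1, 3, 4, 5, 7, 8, 10, 12}

B' = {2, 7, 8, 9, 10, 13, 14, 15}
B' △ B = {1, 2, 3, 4, 5, 6, 7, 8, 9, 10, 11, 12, 13, 14, 15, 16, 17}
B ∖ (B' △ B) = {}
C ∖ (B ∖ (B' △ B)) = {1, 3, 4, 5, 7, 8, 10, 12}
B ∪ C = {1, 3, 4, 5, 6, 7, 8, 10, 11, 12, 16, 17}
(B ∪ C) ∖ C = {6, 11, 16, 17}
(C ∖ (B ∖ (B' △ B))) ∖ ((B ∪ C) ∖ C) = {1, 3, 4, 5, 7, 8, 10, 12}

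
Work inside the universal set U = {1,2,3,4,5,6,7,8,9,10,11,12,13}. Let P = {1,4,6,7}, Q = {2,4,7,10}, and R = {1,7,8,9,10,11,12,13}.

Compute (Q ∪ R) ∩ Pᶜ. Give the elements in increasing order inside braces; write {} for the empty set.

{2,8,9,10,11,12,13}

Q ∪ R = {1,2,4,7,8,9,10,11,12,13}
Pᶜ = {2,3,5,8,9,10,11,12,13}
(Q ∪ R) ∩ Pᶜ = {2,8,9,10,11,12,13}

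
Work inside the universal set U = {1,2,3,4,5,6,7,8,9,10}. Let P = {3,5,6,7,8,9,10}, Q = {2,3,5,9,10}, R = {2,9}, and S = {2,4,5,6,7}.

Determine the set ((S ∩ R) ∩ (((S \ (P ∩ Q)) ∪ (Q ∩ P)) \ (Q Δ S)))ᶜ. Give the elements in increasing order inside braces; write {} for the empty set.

S ∩ R = {2}
P ∩ Q = {3,5,9,10}
S \ (P ∩ Q) = {2,4,6,7}
Q ∩ P = {3,5,9,10}
(S \ (P ∩ Q)) ∪ (Q ∩ P) = {2,3,4,5,6,7,9,10}
Q Δ S = {3,4,6,7,9,10}
((S \ (P ∩ Q)) ∪ (Q ∩ P)) \ (Q Δ S) = {2,5}
(S ∩ R) ∩ (((S \ (P ∩ Q)) ∪ (Q ∩ P)) \ (Q Δ S)) = {2}
((S ∩ R) ∩ (((S \ (P ∩ Q)) ∪ (Q ∩ P)) \ (Q Δ S)))ᶜ = {1,3,4,5,6,7,8,9,10}

{1,3,4,5,6,7,8,9,10}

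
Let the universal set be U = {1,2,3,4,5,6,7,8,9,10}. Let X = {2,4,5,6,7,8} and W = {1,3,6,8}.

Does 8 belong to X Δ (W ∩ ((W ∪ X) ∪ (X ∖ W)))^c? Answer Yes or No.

Yes

8 ∈ W and 8 ∈ X, so 8 ∈ W ∪ X
8 ∈ X and 8 ∈ W, so 8 ∉ X ∖ W
8 ∈ (W ∪ X) and 8 ∉ (X ∖ W), so 8 ∈ (W ∪ X) ∪ (X ∖ W)
8 ∈ W and 8 ∈ ((W ∪ X) ∪ (X ∖ W)), so 8 ∈ W ∩ ((W ∪ X) ∪ (X ∖ W))
8 ∉ (W ∩ ((W ∪ X) ∪ (X ∖ W)))^c since 8 ∈ (W ∩ ((W ∪ X) ∪ (X ∖ W)))
8 ∈ X and 8 ∉ (W ∩ ((W ∪ X) ∪ (X ∖ W)))^c, so 8 ∈ X Δ (W ∩ ((W ∪ X) ∪ (X ∖ W)))^c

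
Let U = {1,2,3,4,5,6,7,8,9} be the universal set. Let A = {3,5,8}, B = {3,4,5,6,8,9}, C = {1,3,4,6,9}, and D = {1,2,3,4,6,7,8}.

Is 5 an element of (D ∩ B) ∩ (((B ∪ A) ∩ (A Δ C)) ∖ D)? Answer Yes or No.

No

5 ∉ D and 5 ∈ B, so 5 ∉ D ∩ B
5 ∈ B and 5 ∈ A, so 5 ∈ B ∪ A
5 ∈ A and 5 ∉ C, so 5 ∈ A Δ C
5 ∈ (B ∪ A) and 5 ∈ (A Δ C), so 5 ∈ (B ∪ A) ∩ (A Δ C)
5 ∈ ((B ∪ A) ∩ (A Δ C)) and 5 ∉ D, so 5 ∈ ((B ∪ A) ∩ (A Δ C)) ∖ D
5 ∉ (D ∩ B) and 5 ∈ (((B ∪ A) ∩ (A Δ C)) ∖ D), so 5 ∉ (D ∩ B) ∩ (((B ∪ A) ∩ (A Δ C)) ∖ D)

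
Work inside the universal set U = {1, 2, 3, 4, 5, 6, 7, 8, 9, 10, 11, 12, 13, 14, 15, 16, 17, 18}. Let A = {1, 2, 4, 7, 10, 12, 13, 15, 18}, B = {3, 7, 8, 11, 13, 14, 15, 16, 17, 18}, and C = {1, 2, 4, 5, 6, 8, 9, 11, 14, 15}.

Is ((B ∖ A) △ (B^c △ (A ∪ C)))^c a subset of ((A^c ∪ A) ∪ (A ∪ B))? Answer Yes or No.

B ∖ A = {3, 8, 11, 14, 16, 17}
B^c = {1, 2, 4, 5, 6, 9, 10, 12}
A ∪ C = {1, 2, 4, 5, 6, 7, 8, 9, 10, 11, 12, 13, 14, 15, 18}
B^c △ (A ∪ C) = {7, 8, 11, 13, 14, 15, 18}
(B ∖ A) △ (B^c △ (A ∪ C)) = {3, 7, 13, 15, 16, 17, 18}
((B ∖ A) △ (B^c △ (A ∪ C)))^c = {1, 2, 4, 5, 6, 8, 9, 10, 11, 12, 14}
A^c = {3, 5, 6, 8, 9, 11, 14, 16, 17}
A^c ∪ A = {1, 2, 3, 4, 5, 6, 7, 8, 9, 10, 11, 12, 13, 14, 15, 16, 17, 18}
A ∪ B = {1, 2, 3, 4, 7, 8, 10, 11, 12, 13, 14, 15, 16, 17, 18}
(A^c ∪ A) ∪ (A ∪ B) = {1, 2, 3, 4, 5, 6, 7, 8, 9, 10, 11, 12, 13, 14, 15, 16, 17, 18}
Every element of {1, 2, 4, 5, 6, 8, 9, 10, 11, 12, 14} is in {1, 2, 3, 4, 5, 6, 7, 8, 9, 10, 11, 12, 13, 14, 15, 16, 17, 18}, so ((B ∖ A) △ (B^c △ (A ∪ C)))^c ⊆ (A^c ∪ A) ∪ (A ∪ B).

Yes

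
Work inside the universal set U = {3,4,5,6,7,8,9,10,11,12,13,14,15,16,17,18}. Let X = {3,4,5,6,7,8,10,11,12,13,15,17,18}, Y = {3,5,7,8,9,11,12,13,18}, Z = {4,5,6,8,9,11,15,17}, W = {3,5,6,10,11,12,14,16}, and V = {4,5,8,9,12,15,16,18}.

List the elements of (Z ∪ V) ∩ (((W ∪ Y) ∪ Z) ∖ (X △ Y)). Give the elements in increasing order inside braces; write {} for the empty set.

Z ∪ V = {4,5,6,8,9,11,12,15,16,17,18}
W ∪ Y = {3,5,6,7,8,9,10,11,12,13,14,16,18}
(W ∪ Y) ∪ Z = {3,4,5,6,7,8,9,10,11,12,13,14,15,16,17,18}
X △ Y = {4,6,9,10,15,17}
((W ∪ Y) ∪ Z) ∖ (X △ Y) = {3,5,7,8,11,12,13,14,16,18}
(Z ∪ V) ∩ (((W ∪ Y) ∪ Z) ∖ (X △ Y)) = {5,8,11,12,16,18}

{5,8,11,12,16,18}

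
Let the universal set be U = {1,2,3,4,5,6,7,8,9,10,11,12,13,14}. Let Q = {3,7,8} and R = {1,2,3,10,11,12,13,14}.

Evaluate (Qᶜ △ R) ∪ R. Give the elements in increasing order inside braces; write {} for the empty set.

Qᶜ = {1,2,4,5,6,9,10,11,12,13,14}
Qᶜ △ R = {3,4,5,6,9}
(Qᶜ △ R) ∪ R = {1,2,3,4,5,6,9,10,11,12,13,14}

{1,2,3,4,5,6,9,10,11,12,13,14}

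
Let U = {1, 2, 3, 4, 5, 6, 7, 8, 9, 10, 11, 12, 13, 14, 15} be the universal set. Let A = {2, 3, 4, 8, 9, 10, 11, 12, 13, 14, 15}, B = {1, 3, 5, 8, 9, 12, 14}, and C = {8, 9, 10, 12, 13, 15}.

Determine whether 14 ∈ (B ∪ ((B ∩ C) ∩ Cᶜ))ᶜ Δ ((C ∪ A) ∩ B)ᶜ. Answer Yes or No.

14 ∈ B and 14 ∉ C, so 14 ∉ B ∩ C
14 ∉ C, so 14 ∈ Cᶜ
14 ∉ (B ∩ C) and 14 ∈ Cᶜ, so 14 ∉ (B ∩ C) ∩ Cᶜ
14 ∈ B and 14 ∉ ((B ∩ C) ∩ Cᶜ), so 14 ∈ B ∪ ((B ∩ C) ∩ Cᶜ)
14 ∉ (B ∪ ((B ∩ C) ∩ Cᶜ))ᶜ since 14 ∈ (B ∪ ((B ∩ C) ∩ Cᶜ))
14 ∉ C and 14 ∈ A, so 14 ∈ C ∪ A
14 ∈ (C ∪ A) and 14 ∈ B, so 14 ∈ (C ∪ A) ∩ B
14 ∉ ((C ∪ A) ∩ B)ᶜ since 14 ∈ ((C ∪ A) ∩ B)
14 ∉ (B ∪ ((B ∩ C) ∩ Cᶜ))ᶜ and 14 ∉ ((C ∪ A) ∩ B)ᶜ, so 14 ∉ (B ∪ ((B ∩ C) ∩ Cᶜ))ᶜ Δ ((C ∪ A) ∩ B)ᶜ

No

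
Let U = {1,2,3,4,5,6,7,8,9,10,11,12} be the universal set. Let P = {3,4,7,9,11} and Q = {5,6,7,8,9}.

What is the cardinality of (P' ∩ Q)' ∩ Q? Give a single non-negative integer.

2

P' = {1,2,5,6,8,10,12}
P' ∩ Q = {5,6,8}
(P' ∩ Q)' = {1,2,3,4,7,9,10,11,12}
(P' ∩ Q)' ∩ Q = {7,9}
|(P' ∩ Q)' ∩ Q| = 2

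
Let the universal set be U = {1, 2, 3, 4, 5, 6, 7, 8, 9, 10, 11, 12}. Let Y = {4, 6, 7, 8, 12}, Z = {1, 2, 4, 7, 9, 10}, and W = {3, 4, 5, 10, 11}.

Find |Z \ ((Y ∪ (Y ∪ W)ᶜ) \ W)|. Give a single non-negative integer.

Y ∪ W = {3, 4, 5, 6, 7, 8, 10, 11, 12}
(Y ∪ W)ᶜ = {1, 2, 9}
Y ∪ (Y ∪ W)ᶜ = {1, 2, 4, 6, 7, 8, 9, 12}
(Y ∪ (Y ∪ W)ᶜ) \ W = {1, 2, 6, 7, 8, 9, 12}
Z \ ((Y ∪ (Y ∪ W)ᶜ) \ W) = {4, 10}
|Z \ ((Y ∪ (Y ∪ W)ᶜ) \ W)| = 2

2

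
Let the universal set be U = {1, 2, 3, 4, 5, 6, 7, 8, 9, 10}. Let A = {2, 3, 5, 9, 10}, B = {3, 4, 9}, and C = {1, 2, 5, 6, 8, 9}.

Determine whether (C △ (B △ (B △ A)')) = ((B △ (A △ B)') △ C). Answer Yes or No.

B △ A = {2, 4, 5, 10}
(B △ A)' = {1, 3, 6, 7, 8, 9}
B △ (B △ A)' = {1, 4, 6, 7, 8}
C △ (B △ (B △ A)') = {2, 4, 5, 7, 9}
A △ B = {2, 4, 5, 10}
(A △ B)' = {1, 3, 6, 7, 8, 9}
B △ (A △ B)' = {1, 4, 6, 7, 8}
(B △ (A △ B)') △ C = {2, 4, 5, 7, 9}
Both equal {2, 4, 5, 7, 9}, so C △ (B △ (B △ A)') = (B △ (A △ B)') △ C.

Yes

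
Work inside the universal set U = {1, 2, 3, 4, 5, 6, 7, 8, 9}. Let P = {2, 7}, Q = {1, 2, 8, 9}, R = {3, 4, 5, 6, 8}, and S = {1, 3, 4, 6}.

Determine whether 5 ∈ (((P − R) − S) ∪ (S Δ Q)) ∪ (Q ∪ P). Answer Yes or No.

5 ∉ P and 5 ∈ R, so 5 ∉ P − R
5 ∉ (P − R) and 5 ∉ S, so 5 ∉ (P − R) − S
5 ∉ S and 5 ∉ Q, so 5 ∉ S Δ Q
5 ∉ ((P − R) − S) and 5 ∉ (S Δ Q), so 5 ∉ ((P − R) − S) ∪ (S Δ Q)
5 ∉ Q and 5 ∉ P, so 5 ∉ Q ∪ P
5 ∉ (((P − R) − S) ∪ (S Δ Q)) and 5 ∉ (Q ∪ P), so 5 ∉ (((P − R) − S) ∪ (S Δ Q)) ∪ (Q ∪ P)

No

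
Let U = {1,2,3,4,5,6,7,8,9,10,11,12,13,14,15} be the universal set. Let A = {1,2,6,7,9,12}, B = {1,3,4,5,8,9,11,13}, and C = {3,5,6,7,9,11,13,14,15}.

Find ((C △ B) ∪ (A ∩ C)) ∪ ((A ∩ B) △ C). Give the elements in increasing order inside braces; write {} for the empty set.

{1,3,4,5,6,7,8,9,11,13,14,15}

C △ B = {1,4,6,7,8,14,15}
A ∩ C = {6,7,9}
(C △ B) ∪ (A ∩ C) = {1,4,6,7,8,9,14,15}
A ∩ B = {1,9}
(A ∩ B) △ C = {1,3,5,6,7,11,13,14,15}
((C △ B) ∪ (A ∩ C)) ∪ ((A ∩ B) △ C) = {1,3,4,5,6,7,8,9,11,13,14,15}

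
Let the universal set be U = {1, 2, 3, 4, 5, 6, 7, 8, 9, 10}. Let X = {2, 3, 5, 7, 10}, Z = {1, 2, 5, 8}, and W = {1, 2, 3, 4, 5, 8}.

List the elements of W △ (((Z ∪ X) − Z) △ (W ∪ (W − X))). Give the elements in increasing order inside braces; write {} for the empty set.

{3, 7, 10}

Z ∪ X = {1, 2, 3, 5, 7, 8, 10}
(Z ∪ X) − Z = {3, 7, 10}
W − X = {1, 4, 8}
W ∪ (W − X) = {1, 2, 3, 4, 5, 8}
((Z ∪ X) − Z) △ (W ∪ (W − X)) = {1, 2, 4, 5, 7, 8, 10}
W △ (((Z ∪ X) − Z) △ (W ∪ (W − X))) = {3, 7, 10}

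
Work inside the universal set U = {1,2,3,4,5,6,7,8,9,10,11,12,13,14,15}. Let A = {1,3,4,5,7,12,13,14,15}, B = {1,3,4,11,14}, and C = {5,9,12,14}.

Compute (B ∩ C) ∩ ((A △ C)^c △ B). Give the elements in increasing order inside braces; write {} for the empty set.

B ∩ C = {14}
A △ C = {1,3,4,7,9,13,15}
(A △ C)^c = {2,5,6,8,10,11,12,14}
(A △ C)^c △ B = {1,2,3,4,5,6,8,10,12}
(B ∩ C) ∩ ((A △ C)^c △ B) = {}

{}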